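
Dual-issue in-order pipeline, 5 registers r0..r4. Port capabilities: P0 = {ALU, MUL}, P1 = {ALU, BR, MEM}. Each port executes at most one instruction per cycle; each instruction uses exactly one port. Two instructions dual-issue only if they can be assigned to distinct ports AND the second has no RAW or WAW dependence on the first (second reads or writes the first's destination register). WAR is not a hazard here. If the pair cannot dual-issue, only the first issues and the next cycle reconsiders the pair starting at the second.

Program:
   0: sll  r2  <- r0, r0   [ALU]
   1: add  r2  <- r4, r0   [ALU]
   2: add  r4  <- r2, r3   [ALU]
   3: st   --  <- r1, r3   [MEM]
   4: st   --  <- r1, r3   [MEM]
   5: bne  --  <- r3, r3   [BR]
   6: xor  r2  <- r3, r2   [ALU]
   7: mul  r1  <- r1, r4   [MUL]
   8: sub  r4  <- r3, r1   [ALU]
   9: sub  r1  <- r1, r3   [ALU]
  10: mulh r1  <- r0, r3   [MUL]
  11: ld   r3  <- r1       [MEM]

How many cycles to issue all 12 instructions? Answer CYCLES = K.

CYCLES = 9

c0: i0 sll.ALU  WAW r2
c1: i1 add.ALU  RAW r2
c2: i2/i3 add.ALU/st.MEM  dual
c3: i4 st.MEM  no-port MEM/BR
c4: i5/i6 bne.BR/xor.ALU  dual
c5: i7 mul.MUL  RAW r1
c6: i8/i9 sub.ALU/sub.ALU  dual
c7: i10 mulh.MUL  RAW r1
c8: i11 ld.MEM  tail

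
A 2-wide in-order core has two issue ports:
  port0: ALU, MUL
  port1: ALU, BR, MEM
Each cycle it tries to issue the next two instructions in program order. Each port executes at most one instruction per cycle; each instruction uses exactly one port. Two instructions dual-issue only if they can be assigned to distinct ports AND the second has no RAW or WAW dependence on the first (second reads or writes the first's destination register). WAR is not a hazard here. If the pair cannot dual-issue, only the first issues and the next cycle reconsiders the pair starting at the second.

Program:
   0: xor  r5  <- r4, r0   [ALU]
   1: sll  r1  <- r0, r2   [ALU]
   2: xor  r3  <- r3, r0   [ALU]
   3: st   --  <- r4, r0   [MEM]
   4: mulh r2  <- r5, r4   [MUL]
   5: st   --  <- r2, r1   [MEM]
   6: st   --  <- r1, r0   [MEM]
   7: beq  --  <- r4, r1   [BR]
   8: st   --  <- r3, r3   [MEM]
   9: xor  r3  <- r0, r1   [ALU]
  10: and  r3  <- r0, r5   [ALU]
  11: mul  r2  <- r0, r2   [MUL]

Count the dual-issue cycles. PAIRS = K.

PAIRS = 4

#0 head=0: xor sll i0,i1 dual
#1 head=2: xor st i2,i3 dual
#2 head=4: mulh i4 RAW r2
#3 head=5: st i5 no-port MEM/MEM
#4 head=6: st i6 no-port MEM/BR
#5 head=7: beq i7 no-port BR/MEM
#6 head=8: st xor i8,i9 dual
#7 head=10: and mul i10,i11 dual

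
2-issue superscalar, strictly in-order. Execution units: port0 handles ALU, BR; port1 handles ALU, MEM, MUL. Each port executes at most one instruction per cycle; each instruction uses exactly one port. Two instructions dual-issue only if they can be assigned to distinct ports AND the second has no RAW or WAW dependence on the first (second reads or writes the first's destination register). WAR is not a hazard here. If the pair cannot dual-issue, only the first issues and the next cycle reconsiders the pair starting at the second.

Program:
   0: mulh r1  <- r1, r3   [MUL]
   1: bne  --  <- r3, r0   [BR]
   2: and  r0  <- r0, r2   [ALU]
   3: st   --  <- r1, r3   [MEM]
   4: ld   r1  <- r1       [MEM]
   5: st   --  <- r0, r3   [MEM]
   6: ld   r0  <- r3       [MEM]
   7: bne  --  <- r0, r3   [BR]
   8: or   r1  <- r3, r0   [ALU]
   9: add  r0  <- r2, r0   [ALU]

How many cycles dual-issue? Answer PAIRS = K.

0. mulh.MUL+bne.BR @i0/i1  | 2-wide
1. and.ALU+st.MEM @i2/i3  | 2-wide
2. ld.MEM @i4  | no-port MEM/MEM
3. st.MEM @i5  | no-port MEM/MEM
4. ld.MEM @i6  | RAW r0
5. bne.BR+or.ALU @i7/i8  | 2-wide
6. add.ALU @i9  | tail

PAIRS = 3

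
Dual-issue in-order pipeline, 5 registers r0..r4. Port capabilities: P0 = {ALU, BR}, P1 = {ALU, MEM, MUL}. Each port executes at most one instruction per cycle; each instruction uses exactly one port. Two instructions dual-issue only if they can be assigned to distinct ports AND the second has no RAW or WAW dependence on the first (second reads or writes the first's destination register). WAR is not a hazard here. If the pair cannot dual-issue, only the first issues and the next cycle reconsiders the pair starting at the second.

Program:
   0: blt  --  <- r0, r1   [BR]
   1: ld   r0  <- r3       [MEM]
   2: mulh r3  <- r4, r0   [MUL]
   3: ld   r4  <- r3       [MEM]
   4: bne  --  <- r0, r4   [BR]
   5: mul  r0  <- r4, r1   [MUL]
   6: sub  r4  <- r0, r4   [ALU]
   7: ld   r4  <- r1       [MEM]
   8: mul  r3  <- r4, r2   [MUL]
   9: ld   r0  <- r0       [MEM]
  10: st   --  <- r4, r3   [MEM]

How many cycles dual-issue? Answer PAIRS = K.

PAIRS = 2

c0: i0/i1 blt.BR/ld.MEM  2-wide
c1: i2 mulh.MUL  no-port MUL/MEM
c2: i3 ld.MEM  RAW r4
c3: i4/i5 bne.BR/mul.MUL  2-wide
c4: i6 sub.ALU  WAW r4
c5: i7 ld.MEM  no-port MEM/MUL
c6: i8 mul.MUL  no-port MUL/MEM
c7: i9 ld.MEM  no-port MEM/MEM
c8: i10 st.MEM  tail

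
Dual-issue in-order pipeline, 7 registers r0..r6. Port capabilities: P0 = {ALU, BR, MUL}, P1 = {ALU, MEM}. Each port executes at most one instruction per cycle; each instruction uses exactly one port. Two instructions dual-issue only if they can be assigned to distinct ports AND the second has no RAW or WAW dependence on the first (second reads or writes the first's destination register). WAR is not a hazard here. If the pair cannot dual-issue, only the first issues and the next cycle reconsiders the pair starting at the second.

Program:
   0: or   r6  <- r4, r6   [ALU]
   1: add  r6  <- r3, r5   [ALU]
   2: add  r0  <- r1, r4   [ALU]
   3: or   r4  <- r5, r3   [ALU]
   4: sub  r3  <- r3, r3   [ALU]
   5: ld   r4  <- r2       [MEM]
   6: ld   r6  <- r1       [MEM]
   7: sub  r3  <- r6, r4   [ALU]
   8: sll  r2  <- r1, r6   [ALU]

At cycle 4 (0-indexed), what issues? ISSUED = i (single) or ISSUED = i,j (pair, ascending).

t=0 i0:or ; WAW r6
t=1 i1+i2:add add ; dual
t=2 i3+i4:or sub ; dual
t=3 i5:ld ; no-port MEM/MEM
t=4 i6:ld ; RAW r6
t=5 i7+i8:sub sll ; dual

ISSUED = 6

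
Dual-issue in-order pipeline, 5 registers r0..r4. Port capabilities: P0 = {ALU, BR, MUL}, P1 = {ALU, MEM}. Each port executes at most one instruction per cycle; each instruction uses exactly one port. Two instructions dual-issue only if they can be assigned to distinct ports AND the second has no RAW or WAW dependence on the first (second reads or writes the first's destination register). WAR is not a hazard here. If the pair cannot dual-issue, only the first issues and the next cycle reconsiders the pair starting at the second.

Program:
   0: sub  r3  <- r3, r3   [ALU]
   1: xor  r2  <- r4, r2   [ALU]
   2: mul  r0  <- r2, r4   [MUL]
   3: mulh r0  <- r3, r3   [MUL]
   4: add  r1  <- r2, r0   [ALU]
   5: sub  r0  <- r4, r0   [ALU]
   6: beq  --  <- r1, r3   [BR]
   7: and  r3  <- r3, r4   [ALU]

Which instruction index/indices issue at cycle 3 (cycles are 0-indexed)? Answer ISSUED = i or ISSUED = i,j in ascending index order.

ISSUED = 4,5

0. sub.ALU;xor.ALU @i0/i1  | pair
1. mul.MUL @i2  | no-port MUL/MUL
2. mulh.MUL @i3  | RAW r0
3. add.ALU;sub.ALU @i4/i5  | pair
4. beq.BR;and.ALU @i6/i7  | pair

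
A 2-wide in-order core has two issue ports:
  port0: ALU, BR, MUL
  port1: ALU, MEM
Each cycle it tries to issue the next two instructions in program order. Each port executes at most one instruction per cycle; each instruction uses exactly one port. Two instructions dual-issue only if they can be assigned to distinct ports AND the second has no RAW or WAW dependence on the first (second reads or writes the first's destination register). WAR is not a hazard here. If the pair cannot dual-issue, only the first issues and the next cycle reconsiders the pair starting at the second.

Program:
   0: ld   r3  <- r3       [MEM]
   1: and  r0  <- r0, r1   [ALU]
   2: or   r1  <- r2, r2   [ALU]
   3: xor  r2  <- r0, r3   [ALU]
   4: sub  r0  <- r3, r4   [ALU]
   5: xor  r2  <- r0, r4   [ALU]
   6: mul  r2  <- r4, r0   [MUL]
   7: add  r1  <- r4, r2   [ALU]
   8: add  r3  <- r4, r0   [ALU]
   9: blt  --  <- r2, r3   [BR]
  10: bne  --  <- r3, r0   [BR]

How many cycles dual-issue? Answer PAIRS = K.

#0 head=0: ld.MEM+and.ALU i0+i1 2-wide
#1 head=2: or.ALU+xor.ALU i2+i3 2-wide
#2 head=4: sub.ALU i4 RAW r0
#3 head=5: xor.ALU i5 WAW r2
#4 head=6: mul.MUL i6 RAW r2
#5 head=7: add.ALU+add.ALU i7+i8 2-wide
#6 head=9: blt.BR i9 no-port BR/BR
#7 head=10: bne.BR i10 tail

PAIRS = 3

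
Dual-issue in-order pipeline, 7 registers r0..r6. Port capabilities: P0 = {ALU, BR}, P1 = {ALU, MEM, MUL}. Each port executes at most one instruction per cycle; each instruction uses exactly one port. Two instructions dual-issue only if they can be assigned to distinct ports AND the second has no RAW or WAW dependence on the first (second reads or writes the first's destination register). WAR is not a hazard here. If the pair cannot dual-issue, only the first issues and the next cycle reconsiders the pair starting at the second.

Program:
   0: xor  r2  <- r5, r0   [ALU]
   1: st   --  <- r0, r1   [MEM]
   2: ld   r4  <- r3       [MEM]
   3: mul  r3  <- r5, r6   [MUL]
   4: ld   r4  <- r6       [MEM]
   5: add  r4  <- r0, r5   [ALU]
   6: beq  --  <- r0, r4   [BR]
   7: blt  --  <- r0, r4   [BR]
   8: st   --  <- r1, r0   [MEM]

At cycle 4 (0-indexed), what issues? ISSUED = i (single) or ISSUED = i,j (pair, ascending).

t=0 i0,i1:xor;st ; 2-wide
t=1 i2:ld ; no-port MEM/MUL
t=2 i3:mul ; no-port MUL/MEM
t=3 i4:ld ; WAW r4
t=4 i5:add ; RAW r4
t=5 i6:beq ; no-port BR/BR
t=6 i7,i8:blt;st ; 2-wide

ISSUED = 5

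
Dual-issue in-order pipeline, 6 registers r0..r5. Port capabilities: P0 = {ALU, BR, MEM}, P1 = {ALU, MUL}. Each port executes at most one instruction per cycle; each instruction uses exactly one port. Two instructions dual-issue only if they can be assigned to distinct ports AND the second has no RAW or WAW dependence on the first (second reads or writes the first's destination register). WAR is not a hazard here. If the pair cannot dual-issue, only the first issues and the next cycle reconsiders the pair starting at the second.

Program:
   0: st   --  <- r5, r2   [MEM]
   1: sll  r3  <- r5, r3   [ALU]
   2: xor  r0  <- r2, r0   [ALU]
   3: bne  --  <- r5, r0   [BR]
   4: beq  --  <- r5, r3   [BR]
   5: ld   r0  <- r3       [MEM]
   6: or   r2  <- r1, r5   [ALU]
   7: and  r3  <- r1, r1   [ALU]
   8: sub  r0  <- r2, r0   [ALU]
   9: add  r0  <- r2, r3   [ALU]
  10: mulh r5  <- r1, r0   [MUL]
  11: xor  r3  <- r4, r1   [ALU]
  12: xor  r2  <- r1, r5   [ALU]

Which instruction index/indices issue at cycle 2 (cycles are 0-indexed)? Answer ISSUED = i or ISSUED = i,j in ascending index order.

#0 head=0: st.MEM;sll.ALU i0+i1 pair
#1 head=2: xor.ALU i2 RAW r0
#2 head=3: bne.BR i3 no-port BR/BR
#3 head=4: beq.BR i4 no-port BR/MEM
#4 head=5: ld.MEM;or.ALU i5+i6 pair
#5 head=7: and.ALU;sub.ALU i7+i8 pair
#6 head=9: add.ALU i9 RAW r0
#7 head=10: mulh.MUL;xor.ALU i10+i11 pair
#8 head=12: xor.ALU i12 tail

ISSUED = 3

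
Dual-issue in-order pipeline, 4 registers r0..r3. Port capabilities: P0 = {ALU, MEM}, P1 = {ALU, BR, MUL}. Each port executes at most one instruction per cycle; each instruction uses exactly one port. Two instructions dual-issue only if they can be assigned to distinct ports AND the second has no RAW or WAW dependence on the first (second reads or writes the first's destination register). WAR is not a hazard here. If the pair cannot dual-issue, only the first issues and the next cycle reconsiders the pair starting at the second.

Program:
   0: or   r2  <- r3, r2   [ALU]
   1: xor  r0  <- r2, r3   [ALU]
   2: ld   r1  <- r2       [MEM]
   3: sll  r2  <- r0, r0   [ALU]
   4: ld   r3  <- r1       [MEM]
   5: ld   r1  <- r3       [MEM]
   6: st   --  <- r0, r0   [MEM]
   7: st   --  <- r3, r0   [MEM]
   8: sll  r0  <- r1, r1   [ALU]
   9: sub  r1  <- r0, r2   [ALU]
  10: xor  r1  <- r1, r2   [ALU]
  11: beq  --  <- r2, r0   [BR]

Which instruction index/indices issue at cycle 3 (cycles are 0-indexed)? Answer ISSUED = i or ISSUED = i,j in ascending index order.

ISSUED = 5

t=0 i0:or.ALU ; RAW r2
t=1 i1+i2:xor.ALU+ld.MEM ; 2-wide
t=2 i3+i4:sll.ALU+ld.MEM ; 2-wide
t=3 i5:ld.MEM ; no-port MEM/MEM
t=4 i6:st.MEM ; no-port MEM/MEM
t=5 i7+i8:st.MEM+sll.ALU ; 2-wide
t=6 i9:sub.ALU ; RAW+WAW r1
t=7 i10+i11:xor.ALU+beq.BR ; 2-wide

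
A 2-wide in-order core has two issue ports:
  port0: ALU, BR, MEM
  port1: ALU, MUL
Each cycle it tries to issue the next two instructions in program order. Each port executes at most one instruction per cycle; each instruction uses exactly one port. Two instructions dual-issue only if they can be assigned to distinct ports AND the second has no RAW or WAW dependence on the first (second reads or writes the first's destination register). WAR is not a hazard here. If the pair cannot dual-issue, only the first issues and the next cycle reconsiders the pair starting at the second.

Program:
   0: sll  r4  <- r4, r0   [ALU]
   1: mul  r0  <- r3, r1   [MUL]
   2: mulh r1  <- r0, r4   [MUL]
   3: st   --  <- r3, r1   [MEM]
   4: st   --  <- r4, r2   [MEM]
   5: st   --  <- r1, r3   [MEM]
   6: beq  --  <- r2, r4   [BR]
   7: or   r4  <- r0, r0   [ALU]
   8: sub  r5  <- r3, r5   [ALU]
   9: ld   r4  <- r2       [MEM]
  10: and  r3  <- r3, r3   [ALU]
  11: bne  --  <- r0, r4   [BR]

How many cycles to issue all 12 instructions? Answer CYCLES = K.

CYCLES = 8

  cy0 -> i0+i1 (sll.ALU/mul.MUL) dual
  cy1 -> i2 (mulh.MUL) RAW r1
  cy2 -> i3 (st.MEM) no-port MEM/MEM
  cy3 -> i4 (st.MEM) no-port MEM/MEM
  cy4 -> i5 (st.MEM) no-port MEM/BR
  cy5 -> i6+i7 (beq.BR/or.ALU) dual
  cy6 -> i8+i9 (sub.ALU/ld.MEM) dual
  cy7 -> i10+i11 (and.ALU/bne.BR) dual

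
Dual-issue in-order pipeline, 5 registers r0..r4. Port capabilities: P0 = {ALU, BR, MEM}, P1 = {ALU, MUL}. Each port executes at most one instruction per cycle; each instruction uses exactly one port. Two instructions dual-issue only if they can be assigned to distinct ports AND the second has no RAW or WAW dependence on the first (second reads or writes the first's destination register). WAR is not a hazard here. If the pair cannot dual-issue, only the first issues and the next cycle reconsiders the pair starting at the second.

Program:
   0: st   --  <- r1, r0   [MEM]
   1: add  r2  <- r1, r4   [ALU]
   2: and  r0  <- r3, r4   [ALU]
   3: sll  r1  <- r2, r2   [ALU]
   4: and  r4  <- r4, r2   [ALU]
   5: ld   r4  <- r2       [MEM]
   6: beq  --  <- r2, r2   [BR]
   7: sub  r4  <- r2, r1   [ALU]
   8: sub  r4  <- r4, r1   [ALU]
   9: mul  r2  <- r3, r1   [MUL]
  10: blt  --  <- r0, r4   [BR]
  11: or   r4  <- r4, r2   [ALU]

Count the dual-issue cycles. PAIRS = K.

t=0 i0/i1:st add ; pair
t=1 i2/i3:and sll ; pair
t=2 i4:and ; WAW r4
t=3 i5:ld ; no-port MEM/BR
t=4 i6/i7:beq sub ; pair
t=5 i8/i9:sub mul ; pair
t=6 i10/i11:blt or ; pair

PAIRS = 5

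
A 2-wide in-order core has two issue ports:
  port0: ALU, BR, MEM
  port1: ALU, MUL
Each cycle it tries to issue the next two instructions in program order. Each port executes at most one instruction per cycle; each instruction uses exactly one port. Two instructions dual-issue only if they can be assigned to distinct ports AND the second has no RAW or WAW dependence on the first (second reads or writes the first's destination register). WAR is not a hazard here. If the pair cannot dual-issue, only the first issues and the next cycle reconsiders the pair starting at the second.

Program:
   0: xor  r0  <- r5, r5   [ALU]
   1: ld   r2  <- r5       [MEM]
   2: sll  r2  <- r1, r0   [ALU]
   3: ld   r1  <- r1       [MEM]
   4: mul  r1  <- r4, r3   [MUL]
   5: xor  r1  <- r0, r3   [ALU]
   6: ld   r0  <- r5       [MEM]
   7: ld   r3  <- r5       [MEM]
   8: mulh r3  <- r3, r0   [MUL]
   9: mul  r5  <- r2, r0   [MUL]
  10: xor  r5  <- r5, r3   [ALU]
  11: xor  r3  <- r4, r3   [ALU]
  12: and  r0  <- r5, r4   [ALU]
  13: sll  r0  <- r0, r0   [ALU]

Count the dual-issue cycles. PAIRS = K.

PAIRS = 4

  cy0 -> i0+i1 (xor.ALU/ld.MEM) dual
  cy1 -> i2+i3 (sll.ALU/ld.MEM) dual
  cy2 -> i4 (mul.MUL) WAW r1
  cy3 -> i5+i6 (xor.ALU/ld.MEM) dual
  cy4 -> i7 (ld.MEM) RAW+WAW r3
  cy5 -> i8 (mulh.MUL) no-port MUL/MUL
  cy6 -> i9 (mul.MUL) RAW+WAW r5
  cy7 -> i10+i11 (xor.ALU/xor.ALU) dual
  cy8 -> i12 (and.ALU) RAW+WAW r0
  cy9 -> i13 (sll.ALU) tail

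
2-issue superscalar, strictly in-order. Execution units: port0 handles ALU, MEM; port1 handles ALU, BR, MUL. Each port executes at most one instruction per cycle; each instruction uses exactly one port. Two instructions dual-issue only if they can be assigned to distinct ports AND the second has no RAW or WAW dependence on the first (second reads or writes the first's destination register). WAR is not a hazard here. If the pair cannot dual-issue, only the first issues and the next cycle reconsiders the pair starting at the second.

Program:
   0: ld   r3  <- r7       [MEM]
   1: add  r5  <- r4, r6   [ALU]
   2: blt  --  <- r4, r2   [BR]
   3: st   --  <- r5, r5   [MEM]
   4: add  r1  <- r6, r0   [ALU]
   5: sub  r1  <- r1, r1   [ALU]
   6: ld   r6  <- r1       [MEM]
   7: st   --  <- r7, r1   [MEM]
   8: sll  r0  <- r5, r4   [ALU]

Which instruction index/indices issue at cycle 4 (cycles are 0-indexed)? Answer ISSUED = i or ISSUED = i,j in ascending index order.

c0: i0&i1 ld/add  2-wide
c1: i2&i3 blt/st  2-wide
c2: i4 add  RAW+WAW r1
c3: i5 sub  RAW r1
c4: i6 ld  no-port MEM/MEM
c5: i7&i8 st/sll  2-wide

ISSUED = 6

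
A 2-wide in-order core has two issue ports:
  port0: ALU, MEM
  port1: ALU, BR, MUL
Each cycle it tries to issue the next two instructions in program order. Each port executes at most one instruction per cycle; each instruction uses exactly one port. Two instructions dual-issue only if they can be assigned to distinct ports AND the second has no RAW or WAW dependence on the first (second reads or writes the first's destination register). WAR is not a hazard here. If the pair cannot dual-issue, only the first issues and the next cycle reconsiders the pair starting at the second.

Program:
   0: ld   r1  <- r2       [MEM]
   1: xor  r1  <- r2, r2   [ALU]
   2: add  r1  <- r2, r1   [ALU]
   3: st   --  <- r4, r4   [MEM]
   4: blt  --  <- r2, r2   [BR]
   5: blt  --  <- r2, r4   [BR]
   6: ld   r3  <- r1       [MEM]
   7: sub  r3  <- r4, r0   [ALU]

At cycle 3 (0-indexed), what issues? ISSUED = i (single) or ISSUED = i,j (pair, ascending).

ISSUED = 4

  cy0 -> i0 (ld) WAW r1
  cy1 -> i1 (xor) RAW+WAW r1
  cy2 -> i2,i3 (add/st) dual
  cy3 -> i4 (blt) no-port BR/BR
  cy4 -> i5,i6 (blt/ld) dual
  cy5 -> i7 (sub) tail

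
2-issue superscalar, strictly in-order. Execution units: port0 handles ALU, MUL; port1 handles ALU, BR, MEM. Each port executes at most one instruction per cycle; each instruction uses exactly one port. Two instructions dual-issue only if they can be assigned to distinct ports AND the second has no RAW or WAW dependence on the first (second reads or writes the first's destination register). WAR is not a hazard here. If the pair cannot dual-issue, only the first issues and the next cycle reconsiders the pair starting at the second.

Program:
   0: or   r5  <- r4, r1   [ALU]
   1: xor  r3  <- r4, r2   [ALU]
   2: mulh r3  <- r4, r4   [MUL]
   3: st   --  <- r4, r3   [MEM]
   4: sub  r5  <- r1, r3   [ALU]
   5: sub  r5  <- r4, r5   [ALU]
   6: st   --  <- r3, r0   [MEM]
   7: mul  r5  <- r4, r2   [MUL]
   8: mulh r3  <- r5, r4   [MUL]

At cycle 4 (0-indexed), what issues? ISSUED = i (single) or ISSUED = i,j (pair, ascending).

0. or.ALU/xor.ALU @i0+i1  | dual
1. mulh.MUL @i2  | RAW r3
2. st.MEM/sub.ALU @i3+i4  | dual
3. sub.ALU/st.MEM @i5+i6  | dual
4. mul.MUL @i7  | no-port MUL/MUL
5. mulh.MUL @i8  | tail

ISSUED = 7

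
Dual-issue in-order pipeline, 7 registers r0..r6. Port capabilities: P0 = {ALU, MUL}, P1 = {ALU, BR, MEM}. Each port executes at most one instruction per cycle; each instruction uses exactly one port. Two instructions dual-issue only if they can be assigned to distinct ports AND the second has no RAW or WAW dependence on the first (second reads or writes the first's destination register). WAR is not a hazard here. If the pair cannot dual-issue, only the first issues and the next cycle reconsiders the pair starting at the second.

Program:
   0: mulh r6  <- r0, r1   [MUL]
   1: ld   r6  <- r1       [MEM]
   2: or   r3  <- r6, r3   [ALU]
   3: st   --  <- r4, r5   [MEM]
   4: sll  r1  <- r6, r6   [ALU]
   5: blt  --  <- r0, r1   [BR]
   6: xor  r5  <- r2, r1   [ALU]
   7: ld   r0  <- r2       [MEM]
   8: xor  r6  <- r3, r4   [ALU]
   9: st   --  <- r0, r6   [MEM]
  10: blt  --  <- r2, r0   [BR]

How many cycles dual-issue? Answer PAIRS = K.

PAIRS = 3

#0 head=0: mulh.MUL i0 WAW r6
#1 head=1: ld.MEM i1 RAW r6
#2 head=2: or.ALU+st.MEM i2,i3 dual
#3 head=4: sll.ALU i4 RAW r1
#4 head=5: blt.BR+xor.ALU i5,i6 dual
#5 head=7: ld.MEM+xor.ALU i7,i8 dual
#6 head=9: st.MEM i9 no-port MEM/BR
#7 head=10: blt.BR i10 tail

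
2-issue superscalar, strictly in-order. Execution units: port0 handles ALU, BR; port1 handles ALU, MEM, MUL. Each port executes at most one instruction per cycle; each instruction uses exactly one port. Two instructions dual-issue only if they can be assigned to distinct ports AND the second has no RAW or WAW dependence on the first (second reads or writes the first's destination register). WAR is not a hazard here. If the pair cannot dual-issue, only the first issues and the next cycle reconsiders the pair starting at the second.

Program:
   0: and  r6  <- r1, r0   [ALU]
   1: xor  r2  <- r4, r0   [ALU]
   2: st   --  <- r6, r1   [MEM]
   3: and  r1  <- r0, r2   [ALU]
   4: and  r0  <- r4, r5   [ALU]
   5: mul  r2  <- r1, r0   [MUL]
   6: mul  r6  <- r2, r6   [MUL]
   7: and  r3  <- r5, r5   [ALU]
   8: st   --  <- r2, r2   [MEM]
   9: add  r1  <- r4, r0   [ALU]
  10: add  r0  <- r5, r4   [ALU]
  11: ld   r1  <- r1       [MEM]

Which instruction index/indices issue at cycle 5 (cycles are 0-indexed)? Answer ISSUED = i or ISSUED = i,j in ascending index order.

#0 head=0: and.ALU/xor.ALU i0&i1 dual
#1 head=2: st.MEM/and.ALU i2&i3 dual
#2 head=4: and.ALU i4 RAW r0
#3 head=5: mul.MUL i5 no-port MUL/MUL
#4 head=6: mul.MUL/and.ALU i6&i7 dual
#5 head=8: st.MEM/add.ALU i8&i9 dual
#6 head=10: add.ALU/ld.MEM i10&i11 dual

ISSUED = 8,9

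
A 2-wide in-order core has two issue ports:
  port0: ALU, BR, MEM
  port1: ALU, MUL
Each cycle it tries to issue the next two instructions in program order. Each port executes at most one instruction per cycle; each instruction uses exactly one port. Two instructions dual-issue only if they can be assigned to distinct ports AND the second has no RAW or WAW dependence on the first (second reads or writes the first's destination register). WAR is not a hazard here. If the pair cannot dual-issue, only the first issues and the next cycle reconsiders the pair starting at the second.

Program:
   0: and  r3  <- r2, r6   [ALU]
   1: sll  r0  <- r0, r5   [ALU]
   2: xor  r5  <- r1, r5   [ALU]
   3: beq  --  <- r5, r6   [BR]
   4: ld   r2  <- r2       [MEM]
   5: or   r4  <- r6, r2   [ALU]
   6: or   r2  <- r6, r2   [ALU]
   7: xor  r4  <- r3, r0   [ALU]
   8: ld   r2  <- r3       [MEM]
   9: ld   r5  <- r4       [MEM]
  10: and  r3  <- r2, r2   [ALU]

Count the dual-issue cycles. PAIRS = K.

c0: i0&i1 and;sll  dual
c1: i2 xor  RAW r5
c2: i3 beq  no-port BR/MEM
c3: i4 ld  RAW r2
c4: i5&i6 or;or  dual
c5: i7&i8 xor;ld  dual
c6: i9&i10 ld;and  dual

PAIRS = 4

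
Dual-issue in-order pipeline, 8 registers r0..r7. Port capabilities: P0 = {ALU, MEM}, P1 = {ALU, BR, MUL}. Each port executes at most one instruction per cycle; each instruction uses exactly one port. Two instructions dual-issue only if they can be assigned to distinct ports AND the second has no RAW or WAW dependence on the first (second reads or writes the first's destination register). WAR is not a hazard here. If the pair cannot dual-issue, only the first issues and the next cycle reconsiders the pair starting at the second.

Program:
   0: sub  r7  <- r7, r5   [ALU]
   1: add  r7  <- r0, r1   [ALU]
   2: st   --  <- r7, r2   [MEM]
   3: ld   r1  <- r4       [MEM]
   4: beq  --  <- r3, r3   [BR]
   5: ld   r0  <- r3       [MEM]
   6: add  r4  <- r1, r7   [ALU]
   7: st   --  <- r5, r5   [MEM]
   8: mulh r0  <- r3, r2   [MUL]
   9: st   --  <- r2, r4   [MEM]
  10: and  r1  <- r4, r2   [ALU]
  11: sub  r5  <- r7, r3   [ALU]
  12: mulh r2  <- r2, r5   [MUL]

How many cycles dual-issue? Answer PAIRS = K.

PAIRS = 4

#0 head=0: sub.ALU i0 WAW r7
#1 head=1: add.ALU i1 RAW r7
#2 head=2: st.MEM i2 no-port MEM/MEM
#3 head=3: ld.MEM+beq.BR i3,i4 pair
#4 head=5: ld.MEM+add.ALU i5,i6 pair
#5 head=7: st.MEM+mulh.MUL i7,i8 pair
#6 head=9: st.MEM+and.ALU i9,i10 pair
#7 head=11: sub.ALU i11 RAW r5
#8 head=12: mulh.MUL i12 tail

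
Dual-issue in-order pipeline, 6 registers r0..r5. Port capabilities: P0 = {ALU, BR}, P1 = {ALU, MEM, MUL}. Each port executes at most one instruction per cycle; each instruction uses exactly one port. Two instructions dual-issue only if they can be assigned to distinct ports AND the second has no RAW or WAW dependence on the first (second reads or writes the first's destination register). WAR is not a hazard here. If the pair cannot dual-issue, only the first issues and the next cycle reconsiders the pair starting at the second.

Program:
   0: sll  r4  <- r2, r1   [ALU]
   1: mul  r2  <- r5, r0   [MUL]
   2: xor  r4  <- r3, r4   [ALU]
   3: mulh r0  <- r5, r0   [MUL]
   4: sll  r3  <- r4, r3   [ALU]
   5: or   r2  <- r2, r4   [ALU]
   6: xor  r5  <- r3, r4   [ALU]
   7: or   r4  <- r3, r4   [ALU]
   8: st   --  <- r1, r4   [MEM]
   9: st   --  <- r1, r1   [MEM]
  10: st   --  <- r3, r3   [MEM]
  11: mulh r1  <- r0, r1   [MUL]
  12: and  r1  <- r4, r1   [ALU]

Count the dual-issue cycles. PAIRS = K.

#0 head=0: sll mul i0/i1 dual
#1 head=2: xor mulh i2/i3 dual
#2 head=4: sll or i4/i5 dual
#3 head=6: xor or i6/i7 dual
#4 head=8: st i8 no-port MEM/MEM
#5 head=9: st i9 no-port MEM/MEM
#6 head=10: st i10 no-port MEM/MUL
#7 head=11: mulh i11 RAW+WAW r1
#8 head=12: and i12 tail

PAIRS = 4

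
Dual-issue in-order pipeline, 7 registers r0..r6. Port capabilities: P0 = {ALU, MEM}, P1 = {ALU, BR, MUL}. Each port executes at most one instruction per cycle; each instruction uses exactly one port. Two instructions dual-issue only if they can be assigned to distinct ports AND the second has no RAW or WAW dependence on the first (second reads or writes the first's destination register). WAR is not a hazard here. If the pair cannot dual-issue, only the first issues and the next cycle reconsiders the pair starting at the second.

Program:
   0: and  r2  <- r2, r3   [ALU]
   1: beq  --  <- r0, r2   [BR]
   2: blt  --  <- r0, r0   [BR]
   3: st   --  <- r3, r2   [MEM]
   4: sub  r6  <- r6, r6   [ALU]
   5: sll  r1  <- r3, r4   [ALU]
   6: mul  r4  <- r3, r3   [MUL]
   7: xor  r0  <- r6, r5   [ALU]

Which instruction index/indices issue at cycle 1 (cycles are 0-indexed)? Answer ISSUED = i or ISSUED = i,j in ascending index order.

ISSUED = 1

0. and @i0  | RAW r2
1. beq @i1  | no-port BR/BR
2. blt st @i2+i3  | pair
3. sub sll @i4+i5  | pair
4. mul xor @i6+i7  | pair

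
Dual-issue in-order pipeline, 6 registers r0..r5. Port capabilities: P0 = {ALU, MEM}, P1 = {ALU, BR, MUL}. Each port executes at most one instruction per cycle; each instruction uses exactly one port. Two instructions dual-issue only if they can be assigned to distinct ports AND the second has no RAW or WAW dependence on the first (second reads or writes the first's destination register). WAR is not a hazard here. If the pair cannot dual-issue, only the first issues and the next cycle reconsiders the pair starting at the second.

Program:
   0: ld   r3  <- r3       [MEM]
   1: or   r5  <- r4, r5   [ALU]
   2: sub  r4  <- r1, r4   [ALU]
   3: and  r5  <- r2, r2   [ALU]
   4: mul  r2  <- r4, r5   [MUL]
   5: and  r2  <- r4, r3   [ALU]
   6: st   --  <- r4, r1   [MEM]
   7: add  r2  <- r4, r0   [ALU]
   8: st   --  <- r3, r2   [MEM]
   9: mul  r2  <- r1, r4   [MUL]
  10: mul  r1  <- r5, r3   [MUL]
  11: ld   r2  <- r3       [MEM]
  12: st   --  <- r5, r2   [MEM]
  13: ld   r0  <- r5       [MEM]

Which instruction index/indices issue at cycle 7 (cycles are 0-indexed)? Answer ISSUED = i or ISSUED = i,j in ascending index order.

ISSUED = 12

0. ld+or @i0/i1  | 2-wide
1. sub+and @i2/i3  | 2-wide
2. mul @i4  | WAW r2
3. and+st @i5/i6  | 2-wide
4. add @i7  | RAW r2
5. st+mul @i8/i9  | 2-wide
6. mul+ld @i10/i11  | 2-wide
7. st @i12  | no-port MEM/MEM
8. ld @i13  | tail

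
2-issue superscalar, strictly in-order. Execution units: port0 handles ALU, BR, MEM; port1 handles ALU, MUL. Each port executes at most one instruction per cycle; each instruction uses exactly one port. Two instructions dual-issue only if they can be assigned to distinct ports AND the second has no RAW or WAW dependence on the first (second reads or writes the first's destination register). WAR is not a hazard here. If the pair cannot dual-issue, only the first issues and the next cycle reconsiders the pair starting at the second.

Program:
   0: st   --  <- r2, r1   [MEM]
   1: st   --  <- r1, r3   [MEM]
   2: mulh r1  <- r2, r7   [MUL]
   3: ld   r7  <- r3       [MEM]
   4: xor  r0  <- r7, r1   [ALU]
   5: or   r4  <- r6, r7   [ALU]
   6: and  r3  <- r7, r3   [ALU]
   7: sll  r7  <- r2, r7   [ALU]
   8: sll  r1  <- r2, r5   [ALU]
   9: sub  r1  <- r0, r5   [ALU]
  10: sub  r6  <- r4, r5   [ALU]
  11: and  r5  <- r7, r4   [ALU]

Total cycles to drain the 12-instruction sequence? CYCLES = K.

t=0 i0:st.MEM ; no-port MEM/MEM
t=1 i1&i2:st.MEM mulh.MUL ; 2-wide
t=2 i3:ld.MEM ; RAW r7
t=3 i4&i5:xor.ALU or.ALU ; 2-wide
t=4 i6&i7:and.ALU sll.ALU ; 2-wide
t=5 i8:sll.ALU ; WAW r1
t=6 i9&i10:sub.ALU sub.ALU ; 2-wide
t=7 i11:and.ALU ; tail

CYCLES = 8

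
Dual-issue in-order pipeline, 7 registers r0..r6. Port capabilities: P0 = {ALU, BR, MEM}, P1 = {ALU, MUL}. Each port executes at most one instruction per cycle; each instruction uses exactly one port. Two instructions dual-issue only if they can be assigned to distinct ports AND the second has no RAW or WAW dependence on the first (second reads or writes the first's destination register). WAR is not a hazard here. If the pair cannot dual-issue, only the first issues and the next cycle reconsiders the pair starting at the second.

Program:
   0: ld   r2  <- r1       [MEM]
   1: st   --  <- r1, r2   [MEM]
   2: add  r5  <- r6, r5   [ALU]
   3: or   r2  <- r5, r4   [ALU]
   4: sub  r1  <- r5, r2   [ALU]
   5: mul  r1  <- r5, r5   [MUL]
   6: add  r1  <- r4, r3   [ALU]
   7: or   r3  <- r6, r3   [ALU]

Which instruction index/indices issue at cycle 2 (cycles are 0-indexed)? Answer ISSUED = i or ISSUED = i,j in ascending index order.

ISSUED = 3

0. ld.MEM @i0  | no-port MEM/MEM
1. st.MEM;add.ALU @i1,i2  | 2-wide
2. or.ALU @i3  | RAW r2
3. sub.ALU @i4  | WAW r1
4. mul.MUL @i5  | WAW r1
5. add.ALU;or.ALU @i6,i7  | 2-wide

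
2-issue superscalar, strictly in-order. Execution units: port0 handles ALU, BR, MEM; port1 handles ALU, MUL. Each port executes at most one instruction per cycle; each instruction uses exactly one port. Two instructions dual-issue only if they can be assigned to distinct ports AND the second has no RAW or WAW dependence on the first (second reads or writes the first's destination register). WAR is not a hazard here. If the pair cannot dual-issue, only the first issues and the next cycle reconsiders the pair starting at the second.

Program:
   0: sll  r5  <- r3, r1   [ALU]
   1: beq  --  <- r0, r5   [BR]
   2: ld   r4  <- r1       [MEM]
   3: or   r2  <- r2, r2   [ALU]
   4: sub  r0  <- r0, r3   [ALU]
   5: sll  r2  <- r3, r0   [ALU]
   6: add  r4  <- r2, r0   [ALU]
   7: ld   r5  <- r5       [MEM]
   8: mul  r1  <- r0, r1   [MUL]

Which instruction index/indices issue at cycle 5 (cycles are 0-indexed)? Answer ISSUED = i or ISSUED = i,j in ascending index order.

ISSUED = 6,7

  cy0 -> i0 (sll) RAW r5
  cy1 -> i1 (beq) no-port BR/MEM
  cy2 -> i2,i3 (ld/or) pair
  cy3 -> i4 (sub) RAW r0
  cy4 -> i5 (sll) RAW r2
  cy5 -> i6,i7 (add/ld) pair
  cy6 -> i8 (mul) tail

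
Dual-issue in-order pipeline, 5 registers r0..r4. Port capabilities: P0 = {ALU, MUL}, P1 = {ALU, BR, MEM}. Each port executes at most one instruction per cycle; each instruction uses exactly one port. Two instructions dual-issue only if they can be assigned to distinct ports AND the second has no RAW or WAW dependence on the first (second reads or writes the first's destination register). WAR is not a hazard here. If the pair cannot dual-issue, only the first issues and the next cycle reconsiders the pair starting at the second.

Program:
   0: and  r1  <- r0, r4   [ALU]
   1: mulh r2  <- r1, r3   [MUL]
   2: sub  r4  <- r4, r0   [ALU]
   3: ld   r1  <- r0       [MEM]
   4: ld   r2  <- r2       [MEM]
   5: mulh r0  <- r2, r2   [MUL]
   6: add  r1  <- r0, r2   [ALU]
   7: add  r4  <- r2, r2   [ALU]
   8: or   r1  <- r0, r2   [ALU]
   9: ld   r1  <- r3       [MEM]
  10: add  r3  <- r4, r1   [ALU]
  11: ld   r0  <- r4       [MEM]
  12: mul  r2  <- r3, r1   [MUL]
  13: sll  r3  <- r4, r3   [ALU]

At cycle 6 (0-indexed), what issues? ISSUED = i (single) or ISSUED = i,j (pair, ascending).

[0] i0  and.ALU  -- RAW r1
[1] i1&i2  mulh.MUL/sub.ALU  -- pair
[2] i3  ld.MEM  -- no-port MEM/MEM
[3] i4  ld.MEM  -- RAW r2
[4] i5  mulh.MUL  -- RAW r0
[5] i6&i7  add.ALU/add.ALU  -- pair
[6] i8  or.ALU  -- WAW r1
[7] i9  ld.MEM  -- RAW r1
[8] i10&i11  add.ALU/ld.MEM  -- pair
[9] i12&i13  mul.MUL/sll.ALU  -- pair

ISSUED = 8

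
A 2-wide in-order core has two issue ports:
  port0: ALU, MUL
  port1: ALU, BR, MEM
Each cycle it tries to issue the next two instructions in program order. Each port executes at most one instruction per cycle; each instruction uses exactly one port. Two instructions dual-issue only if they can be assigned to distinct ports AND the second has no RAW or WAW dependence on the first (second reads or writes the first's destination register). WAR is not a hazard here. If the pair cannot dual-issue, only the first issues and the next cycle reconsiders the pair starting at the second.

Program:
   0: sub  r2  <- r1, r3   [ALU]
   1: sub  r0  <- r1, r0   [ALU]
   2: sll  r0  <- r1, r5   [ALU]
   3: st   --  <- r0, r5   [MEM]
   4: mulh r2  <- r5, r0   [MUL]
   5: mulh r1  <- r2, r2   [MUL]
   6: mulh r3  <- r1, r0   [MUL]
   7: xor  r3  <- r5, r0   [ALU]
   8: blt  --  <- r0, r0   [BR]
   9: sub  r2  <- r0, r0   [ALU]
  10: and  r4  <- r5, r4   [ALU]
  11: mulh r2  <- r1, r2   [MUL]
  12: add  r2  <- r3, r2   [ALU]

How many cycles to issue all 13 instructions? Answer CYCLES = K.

CYCLES = 9

#0 head=0: sub/sub i0&i1 2-wide
#1 head=2: sll i2 RAW r0
#2 head=3: st/mulh i3&i4 2-wide
#3 head=5: mulh i5 no-port MUL/MUL
#4 head=6: mulh i6 WAW r3
#5 head=7: xor/blt i7&i8 2-wide
#6 head=9: sub/and i9&i10 2-wide
#7 head=11: mulh i11 RAW+WAW r2
#8 head=12: add i12 tail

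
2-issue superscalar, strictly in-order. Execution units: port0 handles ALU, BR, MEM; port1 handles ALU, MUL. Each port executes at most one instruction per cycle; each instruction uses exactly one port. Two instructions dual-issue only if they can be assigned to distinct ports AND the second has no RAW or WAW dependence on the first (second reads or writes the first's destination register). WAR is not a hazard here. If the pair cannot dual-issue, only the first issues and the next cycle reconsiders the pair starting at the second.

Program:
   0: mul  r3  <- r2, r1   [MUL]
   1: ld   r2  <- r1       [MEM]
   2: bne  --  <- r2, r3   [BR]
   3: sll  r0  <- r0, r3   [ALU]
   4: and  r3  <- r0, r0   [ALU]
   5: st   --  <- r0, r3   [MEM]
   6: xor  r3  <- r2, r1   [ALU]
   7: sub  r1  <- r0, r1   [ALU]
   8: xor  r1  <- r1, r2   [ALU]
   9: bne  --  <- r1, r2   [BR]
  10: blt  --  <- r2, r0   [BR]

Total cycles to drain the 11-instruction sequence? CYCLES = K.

  cy0 -> i0&i1 (mul.MUL+ld.MEM) pair
  cy1 -> i2&i3 (bne.BR+sll.ALU) pair
  cy2 -> i4 (and.ALU) RAW r3
  cy3 -> i5&i6 (st.MEM+xor.ALU) pair
  cy4 -> i7 (sub.ALU) RAW+WAW r1
  cy5 -> i8 (xor.ALU) RAW r1
  cy6 -> i9 (bne.BR) no-port BR/BR
  cy7 -> i10 (blt.BR) tail

CYCLES = 8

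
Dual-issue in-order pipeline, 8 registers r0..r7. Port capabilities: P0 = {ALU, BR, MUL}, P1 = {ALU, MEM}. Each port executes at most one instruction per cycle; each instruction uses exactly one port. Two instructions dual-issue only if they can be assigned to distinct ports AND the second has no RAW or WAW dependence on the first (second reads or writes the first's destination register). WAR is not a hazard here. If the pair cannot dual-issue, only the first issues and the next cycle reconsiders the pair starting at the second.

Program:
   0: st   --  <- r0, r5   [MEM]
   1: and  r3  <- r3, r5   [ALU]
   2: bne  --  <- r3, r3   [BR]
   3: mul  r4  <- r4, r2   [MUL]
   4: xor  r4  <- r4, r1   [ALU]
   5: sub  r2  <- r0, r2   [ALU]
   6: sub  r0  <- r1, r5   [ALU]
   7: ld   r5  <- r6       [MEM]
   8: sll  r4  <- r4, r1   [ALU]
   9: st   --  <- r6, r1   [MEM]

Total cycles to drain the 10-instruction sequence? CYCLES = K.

CYCLES = 6

#0 head=0: st;and i0/i1 dual
#1 head=2: bne i2 no-port BR/MUL
#2 head=3: mul i3 RAW+WAW r4
#3 head=4: xor;sub i4/i5 dual
#4 head=6: sub;ld i6/i7 dual
#5 head=8: sll;st i8/i9 dual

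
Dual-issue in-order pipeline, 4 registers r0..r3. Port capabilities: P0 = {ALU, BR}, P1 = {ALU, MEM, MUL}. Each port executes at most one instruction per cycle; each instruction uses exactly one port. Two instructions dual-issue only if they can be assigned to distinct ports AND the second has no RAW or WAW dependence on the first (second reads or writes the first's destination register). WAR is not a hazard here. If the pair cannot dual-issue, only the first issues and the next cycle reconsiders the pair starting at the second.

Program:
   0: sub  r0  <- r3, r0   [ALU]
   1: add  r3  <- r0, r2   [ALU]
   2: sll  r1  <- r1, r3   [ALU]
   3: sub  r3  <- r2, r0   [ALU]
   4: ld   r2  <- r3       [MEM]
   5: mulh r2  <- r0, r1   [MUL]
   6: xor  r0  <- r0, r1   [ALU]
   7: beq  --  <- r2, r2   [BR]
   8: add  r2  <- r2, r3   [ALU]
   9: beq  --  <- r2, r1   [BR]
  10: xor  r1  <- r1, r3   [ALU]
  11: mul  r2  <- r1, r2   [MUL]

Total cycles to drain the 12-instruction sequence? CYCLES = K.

CYCLES = 8

c0: i0 sub.ALU  RAW r0
c1: i1 add.ALU  RAW r3
c2: i2+i3 sll.ALU;sub.ALU  pair
c3: i4 ld.MEM  no-port MEM/MUL
c4: i5+i6 mulh.MUL;xor.ALU  pair
c5: i7+i8 beq.BR;add.ALU  pair
c6: i9+i10 beq.BR;xor.ALU  pair
c7: i11 mul.MUL  tail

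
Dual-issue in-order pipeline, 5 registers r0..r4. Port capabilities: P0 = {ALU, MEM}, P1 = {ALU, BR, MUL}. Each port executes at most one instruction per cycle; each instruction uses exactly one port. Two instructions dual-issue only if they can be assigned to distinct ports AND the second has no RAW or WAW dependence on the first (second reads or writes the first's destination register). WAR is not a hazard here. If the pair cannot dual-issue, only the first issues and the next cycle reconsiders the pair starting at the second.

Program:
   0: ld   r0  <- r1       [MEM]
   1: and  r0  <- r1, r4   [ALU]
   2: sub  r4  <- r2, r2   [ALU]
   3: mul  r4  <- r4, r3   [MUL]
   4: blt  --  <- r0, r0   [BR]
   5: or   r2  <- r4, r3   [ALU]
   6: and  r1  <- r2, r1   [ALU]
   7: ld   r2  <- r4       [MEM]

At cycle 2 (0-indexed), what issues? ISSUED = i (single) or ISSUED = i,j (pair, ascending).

ISSUED = 3

#0 head=0: ld i0 WAW r0
#1 head=1: and sub i1+i2 2-wide
#2 head=3: mul i3 no-port MUL/BR
#3 head=4: blt or i4+i5 2-wide
#4 head=6: and ld i6+i7 2-wide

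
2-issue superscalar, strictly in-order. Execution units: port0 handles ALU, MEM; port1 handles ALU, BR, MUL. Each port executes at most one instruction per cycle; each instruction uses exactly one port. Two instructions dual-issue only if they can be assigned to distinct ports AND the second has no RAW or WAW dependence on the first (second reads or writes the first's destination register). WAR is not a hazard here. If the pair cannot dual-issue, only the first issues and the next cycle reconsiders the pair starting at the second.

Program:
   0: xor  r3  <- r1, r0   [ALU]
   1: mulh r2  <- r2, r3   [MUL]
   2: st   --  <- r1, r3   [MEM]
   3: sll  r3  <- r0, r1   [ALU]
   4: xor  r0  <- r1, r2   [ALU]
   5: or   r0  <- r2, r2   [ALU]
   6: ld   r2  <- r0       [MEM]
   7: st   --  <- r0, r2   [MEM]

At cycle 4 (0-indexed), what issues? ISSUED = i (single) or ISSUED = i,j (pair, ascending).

ISSUED = 6

t=0 i0:xor ; RAW r3
t=1 i1/i2:mulh;st ; 2-wide
t=2 i3/i4:sll;xor ; 2-wide
t=3 i5:or ; RAW r0
t=4 i6:ld ; no-port MEM/MEM
t=5 i7:st ; tail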